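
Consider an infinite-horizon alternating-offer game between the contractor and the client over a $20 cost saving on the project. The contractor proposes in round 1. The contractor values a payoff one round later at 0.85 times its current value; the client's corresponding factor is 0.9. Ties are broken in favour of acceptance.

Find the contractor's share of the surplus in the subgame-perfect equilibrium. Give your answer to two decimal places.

When the contractor proposes, the client accepts any offer worth at least 0.9 times what the client would get by proposing next round; and vice versa.
This gives x = 20 − 0.9y and y = 20 − 0.85x, where x and y are each side's share when it proposes.
Hence (1 − 0.9·0.85)x = 20(1 − 0.9), i.e. 0.235·x = 2.
x ≈ 8.5106; the client's share is 20 − x ≈ 11.4894.

8.51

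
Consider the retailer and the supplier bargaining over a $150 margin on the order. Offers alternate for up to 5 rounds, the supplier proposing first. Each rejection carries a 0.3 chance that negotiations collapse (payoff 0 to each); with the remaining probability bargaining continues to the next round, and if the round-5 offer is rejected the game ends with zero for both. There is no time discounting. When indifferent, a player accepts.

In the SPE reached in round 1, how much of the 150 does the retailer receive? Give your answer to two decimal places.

46.94

Round 5 (the supplier proposes): rejection yields 0 for the retailer; the supplier offers 0 and keeps 150.
Round 4 (the retailer proposes): rejecting gives the supplier an expected 0.7 × 150 = 105; the retailer offers that and keeps 45.
Round 3 (the supplier proposes): rejecting gives the retailer an expected 0.7 × 45 = 31.5, so the supplier offers 31.5, keeping 118.5.
Round 2 (the retailer proposes): rejecting gives the supplier an expected 0.7 × 118.5 = 82.95; the retailer offers that and keeps 67.05.
Round 1 (the supplier proposes): rejecting gives the retailer an expected 0.7 × 67.05 = 46.935. The supplier offers 46.935 and keeps 150 − 46.935 = 103.065.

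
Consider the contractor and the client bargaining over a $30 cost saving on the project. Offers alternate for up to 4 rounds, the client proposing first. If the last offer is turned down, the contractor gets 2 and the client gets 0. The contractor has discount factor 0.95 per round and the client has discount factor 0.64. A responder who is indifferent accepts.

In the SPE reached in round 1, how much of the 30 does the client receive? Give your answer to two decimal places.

2.41

Work backward from the last round.
Round 4 (the contractor proposes): the client will accept anything ≥ 0, so the contractor offers 0 and keeps 30.
Round 3 (the client proposes): the contractor can get 30 next round, worth 0.95 × 30 = 28.5 now; the client offers that and keeps 1.5.
Round 2 (the contractor proposes): the client can get 1.5 next round, worth 0.64 × 1.5 = 0.96 now. The contractor offers 0.96 and keeps 30 − 0.96 = 29.04.
Round 1 (the client proposes): the contractor can get 29.04 next round, worth 0.95 × 29.04 = 27.588 now, so the client offers 27.588, keeping 2.412.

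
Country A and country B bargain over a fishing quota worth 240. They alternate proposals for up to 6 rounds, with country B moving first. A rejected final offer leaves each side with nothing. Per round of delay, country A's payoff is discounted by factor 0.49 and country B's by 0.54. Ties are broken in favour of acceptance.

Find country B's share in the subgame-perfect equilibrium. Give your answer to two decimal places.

Round 6 (country A proposes): country B will accept anything ≥ 0, so country A offers 0 and keeps 240.
Round 5 (country B proposes): country A can get 240 next round, worth 0.49 × 240 = 117.6 now; country B offers that and keeps 122.4.
Round 4 (country A proposes): country B can get 122.4 next round, worth 0.54 × 122.4 = 66.096 now, so country A offers 66.096, keeping 173.904.
Round 3 (country B proposes): country A can get 173.904 next round, worth 0.49 × 173.904 = 85.21296 now, so country B offers 85.21296, keeping 154.78704.
Round 2 (country A proposes): country B can get 154.78704 next round, worth 0.54 × 154.78704 = 83.5850016 now; country A offers that and keeps 156.4149984.
Round 1 (country B proposes): country A can get 156.4149984 next round, worth 0.49 × 156.4149984 = 76.643349216 now; country B offers that and keeps 163.356650784.

163.36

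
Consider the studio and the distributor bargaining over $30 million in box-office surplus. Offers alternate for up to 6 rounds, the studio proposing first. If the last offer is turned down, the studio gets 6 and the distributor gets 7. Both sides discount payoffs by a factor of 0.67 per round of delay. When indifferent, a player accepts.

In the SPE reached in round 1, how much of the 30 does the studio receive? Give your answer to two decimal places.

17.15

Round 6 (the distributor proposes): the studio gets 6 if talks fail, so the distributor offers 6 and keeps 24.
Round 5 (the studio proposes): the distributor can get 24 next round, worth 0.67 × 24 = 16.08 now. The studio offers 16.08 and keeps 30 − 16.08 = 13.92.
Round 4 (the distributor proposes): the studio can get 13.92 next round, worth 0.67 × 13.92 = 9.3264 now; the distributor offers that and keeps 20.6736.
Round 3 (the studio proposes): the distributor can get 20.6736 next round, worth 0.67 × 20.6736 = 13.851312 now. The studio offers 13.851312 and keeps 30 − 13.851312 = 16.148688.
Round 2 (the distributor proposes): the studio can get 16.148688 next round, worth 0.67 × 16.148688 = 10.81962096 now; the distributor offers that and keeps 19.18037904.
Round 1 (the studio proposes): the distributor can get 19.18037904 next round, worth 0.67 × 19.18037904 = 12.8508539568 now, so the studio offers 12.8508539568, keeping 17.1491460432.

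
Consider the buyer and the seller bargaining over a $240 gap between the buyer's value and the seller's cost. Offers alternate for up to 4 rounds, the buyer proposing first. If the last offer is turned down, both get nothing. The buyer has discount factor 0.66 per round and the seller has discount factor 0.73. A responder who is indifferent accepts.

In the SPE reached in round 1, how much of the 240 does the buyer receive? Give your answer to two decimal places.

96.02

Round 4 (the seller proposes): the buyer will accept anything ≥ 0, so the seller offers 0 and keeps 240.
Round 3 (the buyer proposes): the seller can get 240 next round, worth 0.73 × 240 = 175.2 now; the buyer offers that and keeps 64.8.
Round 2 (the seller proposes): the buyer can get 64.8 next round, worth 0.66 × 64.8 = 42.768 now; the seller offers that and keeps 197.232.
Round 1 (the buyer proposes): the seller can get 197.232 next round, worth 0.73 × 197.232 = 143.97936 now; the buyer offers that and keeps 96.02064.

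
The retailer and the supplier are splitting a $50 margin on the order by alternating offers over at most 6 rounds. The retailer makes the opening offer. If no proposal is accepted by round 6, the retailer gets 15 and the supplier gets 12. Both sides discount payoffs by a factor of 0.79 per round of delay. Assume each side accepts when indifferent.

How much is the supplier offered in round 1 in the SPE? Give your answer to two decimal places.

Round 6 (the supplier proposes): the retailer gets 15 if talks fail, so the supplier offers 15 and keeps 35.
Round 5 (the retailer proposes): the supplier can get 35 next round, worth 0.79 × 35 = 27.65 now, so the retailer offers 27.65, keeping 22.35.
Round 4 (the supplier proposes): the retailer can get 22.35 next round, worth 0.79 × 22.35 = 17.6565 now. The supplier offers 17.6565 and keeps 50 − 17.6565 = 32.3435.
Round 3 (the retailer proposes): the supplier can get 32.3435 next round, worth 0.79 × 32.3435 = 25.551365 now, so the retailer offers 25.551365, keeping 24.448635.
Round 2 (the supplier proposes): the retailer can get 24.448635 next round, worth 0.79 × 24.448635 = 19.31442165 now, so the supplier offers 19.31442165, keeping 30.68557835.
Round 1 (the retailer proposes): the supplier can get 30.68557835 next round, worth 0.79 × 30.68557835 = 24.2416068965 now. The retailer offers 24.2416068965 and keeps 50 − 24.2416068965 = 25.7583931035.

24.24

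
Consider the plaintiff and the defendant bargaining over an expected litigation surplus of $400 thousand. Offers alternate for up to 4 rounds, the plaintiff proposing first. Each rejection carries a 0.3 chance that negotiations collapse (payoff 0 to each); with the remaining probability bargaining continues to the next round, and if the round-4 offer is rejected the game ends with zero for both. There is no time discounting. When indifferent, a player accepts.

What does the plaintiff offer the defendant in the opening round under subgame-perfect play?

By backward induction:
Round 4 (the defendant proposes): rejection yields 0 for the plaintiff; the defendant offers 0 and keeps 400.
Round 3 (the plaintiff proposes): rejecting gives the defendant an expected 0.7 × 400 = 280; the plaintiff offers that and keeps 120.
Round 2 (the defendant proposes): rejecting gives the plaintiff an expected 0.7 × 120 = 84, so the defendant offers 84, keeping 316.
Round 1 (the plaintiff proposes): rejecting gives the defendant an expected 0.7 × 316 = 221.2, so the plaintiff offers 221.2, keeping 178.8.

221.2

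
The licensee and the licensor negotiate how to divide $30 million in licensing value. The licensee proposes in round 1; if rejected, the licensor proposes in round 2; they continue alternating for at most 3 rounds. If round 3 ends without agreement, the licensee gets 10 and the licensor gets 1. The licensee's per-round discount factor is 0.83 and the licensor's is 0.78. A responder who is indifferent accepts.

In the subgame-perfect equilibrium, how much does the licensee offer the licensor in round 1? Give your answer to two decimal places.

Round 3 (the licensee proposes): the licensor gets 1 if talks fail, so the licensee offers 1 and keeps 29.
Round 2 (the licensor proposes): the licensee can get 29 next round, worth 0.83 × 29 = 24.07 now. The licensor offers 24.07 and keeps 30 − 24.07 = 5.93.
Round 1 (the licensee proposes): the licensor can get 5.93 next round, worth 0.78 × 5.93 = 4.6254 now, so the licensee offers 4.6254, keeping 25.3746.

4.63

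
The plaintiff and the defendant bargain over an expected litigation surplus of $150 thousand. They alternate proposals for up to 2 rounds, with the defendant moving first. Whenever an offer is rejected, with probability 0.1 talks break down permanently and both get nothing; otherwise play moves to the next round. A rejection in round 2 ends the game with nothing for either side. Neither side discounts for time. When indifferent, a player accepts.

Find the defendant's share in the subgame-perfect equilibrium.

15

Round 2 (the plaintiff proposes): rejection yields 0 for the defendant; the plaintiff offers 0 and keeps 150.
Round 1 (the defendant proposes): rejecting gives the plaintiff an expected 0.9 × 150 = 135; the defendant offers that and keeps 15.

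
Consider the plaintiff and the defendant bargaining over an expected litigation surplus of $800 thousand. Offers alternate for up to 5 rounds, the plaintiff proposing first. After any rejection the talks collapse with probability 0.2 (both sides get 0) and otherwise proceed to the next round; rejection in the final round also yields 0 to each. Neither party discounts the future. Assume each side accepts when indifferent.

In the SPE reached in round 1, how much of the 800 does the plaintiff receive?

Round 5 (the plaintiff proposes): rejection yields 0 for the defendant; the plaintiff offers 0 and keeps 800.
Round 4 (the defendant proposes): rejecting gives the plaintiff an expected 0.8 × 800 = 640. The defendant offers 640 and keeps 800 − 640 = 160.
Round 3 (the plaintiff proposes): rejecting gives the defendant an expected 0.8 × 160 = 128. The plaintiff offers 128 and keeps 800 − 128 = 672.
Round 2 (the defendant proposes): rejecting gives the plaintiff an expected 0.8 × 672 = 537.6, so the defendant offers 537.6, keeping 262.4.
Round 1 (the plaintiff proposes): rejecting gives the defendant an expected 0.8 × 262.4 = 209.92, so the plaintiff offers 209.92, keeping 590.08.

590.08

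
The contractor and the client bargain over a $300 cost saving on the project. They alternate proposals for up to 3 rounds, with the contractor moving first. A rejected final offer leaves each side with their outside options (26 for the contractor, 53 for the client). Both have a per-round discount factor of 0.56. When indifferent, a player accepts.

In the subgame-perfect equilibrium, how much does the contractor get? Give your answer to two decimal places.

209.46

Round 3 (the contractor proposes): the client gets 53 if talks fail, so the contractor offers 53 and keeps 247.
Round 2 (the client proposes): the contractor can get 247 next round, worth 0.56 × 247 = 138.32 now. The client offers 138.32 and keeps 300 − 138.32 = 161.68.
Round 1 (the contractor proposes): the client can get 161.68 next round, worth 0.56 × 161.68 = 90.5408 now, so the contractor offers 90.5408, keeping 209.4592.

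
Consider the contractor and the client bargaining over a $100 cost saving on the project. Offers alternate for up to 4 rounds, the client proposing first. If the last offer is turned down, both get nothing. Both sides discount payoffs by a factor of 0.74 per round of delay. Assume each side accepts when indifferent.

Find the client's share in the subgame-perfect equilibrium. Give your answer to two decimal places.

40.24

Solve by backward induction from round 4.
Round 4 (the contractor proposes): the client will accept anything ≥ 0, so the contractor offers 0 and keeps 100.
Round 3 (the client proposes): the contractor can get 100 next round, worth 0.74 × 100 = 74 now; the client offers that and keeps 26.
Round 2 (the contractor proposes): the client can get 26 next round, worth 0.74 × 26 = 19.24 now; the contractor offers that and keeps 80.76.
Round 1 (the client proposes): the contractor can get 80.76 next round, worth 0.74 × 80.76 = 59.7624 now. The client offers 59.7624 and keeps 100 − 59.7624 = 40.2376.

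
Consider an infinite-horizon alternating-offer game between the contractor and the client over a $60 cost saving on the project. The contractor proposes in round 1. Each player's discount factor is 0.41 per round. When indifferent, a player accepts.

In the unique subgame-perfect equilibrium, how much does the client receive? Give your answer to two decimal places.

When the contractor proposes, the client accepts any offer worth at least 0.41 times what the client would get by proposing next round; and vice versa.
This gives x = 60 − 0.41y and y = 60 − 0.41x, where x and y are each side's share when it proposes.
Hence (1 − 0.41·0.41)x = 60(1 − 0.41), i.e. 0.8319·x = 35.4.
x ≈ 42.5532; the client's share is 60 − x ≈ 17.4468.

17.45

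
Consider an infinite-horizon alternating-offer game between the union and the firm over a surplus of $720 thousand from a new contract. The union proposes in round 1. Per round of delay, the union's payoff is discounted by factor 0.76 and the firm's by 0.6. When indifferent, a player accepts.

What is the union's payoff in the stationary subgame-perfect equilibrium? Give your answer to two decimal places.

In a stationary SPE each proposer offers the other exactly their discounted continuation value.
If the union keeps x when proposing and the firm keeps y when proposing, then x = 720 − 0.6y and y = 720 − 0.76x.
Solving: x = 720(1 − 0.6) / (1 − 0.76·0.6) = 288 / 0.544 ≈ 529.4118.
The firm gets 720 − 529.4118 ≈ 190.5882.

529.41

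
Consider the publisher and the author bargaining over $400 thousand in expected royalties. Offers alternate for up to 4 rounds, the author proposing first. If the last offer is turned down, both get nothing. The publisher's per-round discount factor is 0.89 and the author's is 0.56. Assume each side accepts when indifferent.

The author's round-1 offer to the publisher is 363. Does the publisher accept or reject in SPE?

Accept

Work out the publisher's continuation value if the offer is rejected.
Round 4 (the publisher proposes): the author will accept anything ≥ 0, so the publisher offers 0 and keeps 400.
Round 3 (the author proposes): the publisher can get 400 next round, worth 0.89 × 400 = 356 now; the author offers that and keeps 44.
Round 2 (the publisher proposes): the author can get 44 next round, worth 0.56 × 44 = 24.64 now. The publisher offers 24.64 and keeps 400 − 24.64 = 375.36.
So by rejecting in round 1, the publisher gets 375.36 next round, worth 0.89 × 375.36 = 334.0704 now.
Offer 363 ≥ 334.0704, so the publisher accepts.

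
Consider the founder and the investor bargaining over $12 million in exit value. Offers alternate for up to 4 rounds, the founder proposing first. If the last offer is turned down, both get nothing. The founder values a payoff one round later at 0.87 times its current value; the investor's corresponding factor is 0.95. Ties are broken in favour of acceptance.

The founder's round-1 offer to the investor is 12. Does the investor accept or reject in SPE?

Accept

Round 4 (the investor proposes): rejection yields 0 for the founder; the investor offers 0 and keeps 12.
Round 3 (the founder proposes): the investor can get 12 next round, worth 0.95 × 12 = 11.4 now, so the founder offers 11.4, keeping 0.6.
Round 2 (the investor proposes): the founder can get 0.6 next round, worth 0.87 × 0.6 = 0.522 now, so the investor offers 0.522, keeping 11.478.
So by rejecting in round 1, the investor gets 11.478 next round, worth 0.95 × 11.478 = 10.9041 now.
Offer 12 ≥ 10.9041, so the investor accepts.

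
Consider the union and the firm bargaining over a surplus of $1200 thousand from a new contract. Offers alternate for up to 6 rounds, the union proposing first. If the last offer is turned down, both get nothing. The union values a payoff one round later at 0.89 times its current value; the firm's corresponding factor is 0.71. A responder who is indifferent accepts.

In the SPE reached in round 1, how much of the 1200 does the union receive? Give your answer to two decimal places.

Round 6 (the firm proposes): rejection yields 0 for the union; the firm offers 0 and keeps 1200.
Round 5 (the union proposes): the firm can get 1200 next round, worth 0.71 × 1200 = 852 now; the union offers that and keeps 348.
Round 4 (the firm proposes): the union can get 348 next round, worth 0.89 × 348 = 309.72 now; the firm offers that and keeps 890.28.
Round 3 (the union proposes): the firm can get 890.28 next round, worth 0.71 × 890.28 = 632.0988 now. The union offers 632.0988 and keeps 1200 − 632.0988 = 567.9012.
Round 2 (the firm proposes): the union can get 567.9012 next round, worth 0.89 × 567.9012 = 505.432068 now. The firm offers 505.432068 and keeps 1200 − 505.432068 = 694.567932.
Round 1 (the union proposes): the firm can get 694.567932 next round, worth 0.71 × 694.567932 = 493.14323172 now. The union offers 493.14323172 and keeps 1200 − 493.14323172 = 706.85676828.

706.86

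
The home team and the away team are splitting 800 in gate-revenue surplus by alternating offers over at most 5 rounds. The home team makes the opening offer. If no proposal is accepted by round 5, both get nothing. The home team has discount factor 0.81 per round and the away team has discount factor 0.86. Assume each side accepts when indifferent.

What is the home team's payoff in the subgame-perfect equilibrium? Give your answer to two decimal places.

578.22

Solve by backward induction from round 5.
Round 5 (the home team proposes): rejection yields 0 for the away team; the home team offers 0 and keeps 800.
Round 4 (the away team proposes): the home team can get 800 next round, worth 0.81 × 800 = 648 now, so the away team offers 648, keeping 152.
Round 3 (the home team proposes): the away team can get 152 next round, worth 0.86 × 152 = 130.72 now, so the home team offers 130.72, keeping 669.28.
Round 2 (the away team proposes): the home team can get 669.28 next round, worth 0.81 × 669.28 = 542.1168 now, so the away team offers 542.1168, keeping 257.8832.
Round 1 (the home team proposes): the away team can get 257.8832 next round, worth 0.86 × 257.8832 = 221.779552 now. The home team offers 221.779552 and keeps 800 − 221.779552 = 578.220448.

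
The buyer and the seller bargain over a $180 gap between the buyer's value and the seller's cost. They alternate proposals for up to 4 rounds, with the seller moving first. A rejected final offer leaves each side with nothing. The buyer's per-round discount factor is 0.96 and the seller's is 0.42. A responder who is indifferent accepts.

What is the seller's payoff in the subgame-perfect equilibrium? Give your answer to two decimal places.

10.10

Solve by backward induction from round 4.
Round 4 (the buyer proposes): the seller will accept anything ≥ 0, so the buyer offers 0 and keeps 180.
Round 3 (the seller proposes): the buyer can get 180 next round, worth 0.96 × 180 = 172.8 now. The seller offers 172.8 and keeps 180 − 172.8 = 7.2.
Round 2 (the buyer proposes): the seller can get 7.2 next round, worth 0.42 × 7.2 = 3.024 now. The buyer offers 3.024 and keeps 180 − 3.024 = 176.976.
Round 1 (the seller proposes): the buyer can get 176.976 next round, worth 0.96 × 176.976 = 169.89696 now. The seller offers 169.89696 and keeps 180 − 169.89696 = 10.10304.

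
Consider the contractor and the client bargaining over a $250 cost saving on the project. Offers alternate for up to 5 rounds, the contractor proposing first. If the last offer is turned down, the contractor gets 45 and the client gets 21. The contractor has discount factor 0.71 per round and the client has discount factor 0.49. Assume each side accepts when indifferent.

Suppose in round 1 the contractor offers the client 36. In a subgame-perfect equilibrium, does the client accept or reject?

Reject

Round 5 (the contractor proposes): the client gets 21 if talks fail, so the contractor offers 21 and keeps 229.
Round 4 (the client proposes): the contractor can get 229 next round, worth 0.71 × 229 = 162.59 now, so the client offers 162.59, keeping 87.41.
Round 3 (the contractor proposes): the client can get 87.41 next round, worth 0.49 × 87.41 = 42.8309 now, so the contractor offers 42.8309, keeping 207.1691.
Round 2 (the client proposes): the contractor can get 207.1691 next round, worth 0.71 × 207.1691 = 147.090061 now. The client offers 147.090061 and keeps 250 − 147.090061 = 102.909939.
So by rejecting in round 1, the client gets 102.909939 next round, worth 0.49 × 102.909939 = 50.42587011 now.
Offer 36 < 50.42587011, so the client rejects.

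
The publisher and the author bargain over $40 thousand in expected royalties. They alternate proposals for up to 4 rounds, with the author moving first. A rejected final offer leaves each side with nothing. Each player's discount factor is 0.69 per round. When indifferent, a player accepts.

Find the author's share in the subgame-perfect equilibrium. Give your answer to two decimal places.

Round 4 (the publisher proposes): rejection yields 0 for the author; the publisher offers 0 and keeps 40.
Round 3 (the author proposes): the publisher can get 40 next round, worth 0.69 × 40 = 27.6 now, so the author offers 27.6, keeping 12.4.
Round 2 (the publisher proposes): the author can get 12.4 next round, worth 0.69 × 12.4 = 8.556 now; the publisher offers that and keeps 31.444.
Round 1 (the author proposes): the publisher can get 31.444 next round, worth 0.69 × 31.444 = 21.69636 now; the author offers that and keeps 18.30364.

18.30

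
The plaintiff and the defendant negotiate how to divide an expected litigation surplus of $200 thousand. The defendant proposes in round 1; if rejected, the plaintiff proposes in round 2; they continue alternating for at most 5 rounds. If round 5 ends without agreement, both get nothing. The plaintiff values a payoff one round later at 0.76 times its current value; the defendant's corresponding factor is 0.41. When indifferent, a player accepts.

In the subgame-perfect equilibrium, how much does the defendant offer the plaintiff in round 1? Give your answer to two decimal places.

117.62

Round 5 (the defendant proposes): the plaintiff will accept anything ≥ 0, so the defendant offers 0 and keeps 200.
Round 4 (the plaintiff proposes): the defendant can get 200 next round, worth 0.41 × 200 = 82 now, so the plaintiff offers 82, keeping 118.
Round 3 (the defendant proposes): the plaintiff can get 118 next round, worth 0.76 × 118 = 89.68 now, so the defendant offers 89.68, keeping 110.32.
Round 2 (the plaintiff proposes): the defendant can get 110.32 next round, worth 0.41 × 110.32 = 45.2312 now. The plaintiff offers 45.2312 and keeps 200 − 45.2312 = 154.7688.
Round 1 (the defendant proposes): the plaintiff can get 154.7688 next round, worth 0.76 × 154.7688 = 117.624288 now; the defendant offers that and keeps 82.375712.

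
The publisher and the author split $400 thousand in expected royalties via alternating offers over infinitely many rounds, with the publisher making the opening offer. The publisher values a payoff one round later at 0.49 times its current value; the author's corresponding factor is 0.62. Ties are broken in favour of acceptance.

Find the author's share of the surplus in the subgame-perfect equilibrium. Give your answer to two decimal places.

When the publisher proposes, the author accepts any offer worth at least 0.62 times what the author would get by proposing next round; and vice versa.
This gives x = 400 − 0.62y and y = 400 − 0.49x, where x and y are each side's share when it proposes.
Hence (1 − 0.62·0.49)x = 400(1 − 0.62), i.e. 0.6962·x = 152.
x ≈ 218.3281; the author's share is 400 − x ≈ 181.6719.

181.67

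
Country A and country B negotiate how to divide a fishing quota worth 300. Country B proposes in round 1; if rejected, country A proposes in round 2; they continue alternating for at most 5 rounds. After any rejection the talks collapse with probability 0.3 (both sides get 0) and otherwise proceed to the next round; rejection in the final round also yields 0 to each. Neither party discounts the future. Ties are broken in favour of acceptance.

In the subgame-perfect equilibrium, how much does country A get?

Round 5 (country B proposes): country A will accept anything ≥ 0, so country B offers 0 and keeps 300.
Round 4 (country A proposes): rejecting gives country B an expected 0.7 × 300 = 210, so country A offers 210, keeping 90.
Round 3 (country B proposes): rejecting gives country A an expected 0.7 × 90 = 63. Country B offers 63 and keeps 300 − 63 = 237.
Round 2 (country A proposes): rejecting gives country B an expected 0.7 × 237 = 165.9. Country A offers 165.9 and keeps 300 − 165.9 = 134.1.
Round 1 (country B proposes): rejecting gives country A an expected 0.7 × 134.1 = 93.87. Country B offers 93.87 and keeps 300 − 93.87 = 206.13.

93.87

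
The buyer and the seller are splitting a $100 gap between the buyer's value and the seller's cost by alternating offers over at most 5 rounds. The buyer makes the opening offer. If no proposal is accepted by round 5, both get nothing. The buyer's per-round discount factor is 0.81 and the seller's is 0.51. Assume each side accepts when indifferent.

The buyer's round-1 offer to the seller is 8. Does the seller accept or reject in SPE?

Round 5 (the buyer proposes): the seller will accept anything ≥ 0, so the buyer offers 0 and keeps 100.
Round 4 (the seller proposes): the buyer can get 100 next round, worth 0.81 × 100 = 81 now, so the seller offers 81, keeping 19.
Round 3 (the buyer proposes): the seller can get 19 next round, worth 0.51 × 19 = 9.69 now. The buyer offers 9.69 and keeps 100 − 9.69 = 90.31.
Round 2 (the seller proposes): the buyer can get 90.31 next round, worth 0.81 × 90.31 = 73.1511 now; the seller offers that and keeps 26.8489.
So by rejecting in round 1, the seller gets 26.8489 next round, worth 0.51 × 26.8489 = 13.692939 now.
Offer 8 < 13.692939, so the seller rejects.

Reject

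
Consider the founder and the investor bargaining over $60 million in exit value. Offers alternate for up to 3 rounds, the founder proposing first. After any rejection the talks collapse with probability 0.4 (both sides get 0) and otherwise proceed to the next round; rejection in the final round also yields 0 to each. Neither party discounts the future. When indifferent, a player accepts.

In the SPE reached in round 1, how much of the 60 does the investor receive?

14.4

By backward induction:
Round 3 (the founder proposes): the investor will accept anything ≥ 0, so the founder offers 0 and keeps 60.
Round 2 (the investor proposes): rejecting gives the founder an expected 0.6 × 60 = 36. The investor offers 36 and keeps 60 − 36 = 24.
Round 1 (the founder proposes): rejecting gives the investor an expected 0.6 × 24 = 14.4, so the founder offers 14.4, keeping 45.6.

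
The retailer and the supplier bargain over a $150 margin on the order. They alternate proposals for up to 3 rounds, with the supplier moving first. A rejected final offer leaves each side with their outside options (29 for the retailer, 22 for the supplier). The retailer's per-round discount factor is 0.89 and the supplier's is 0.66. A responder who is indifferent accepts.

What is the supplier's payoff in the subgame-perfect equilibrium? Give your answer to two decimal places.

87.58

Work backward from the last round.
Round 3 (the supplier proposes): the retailer gets 29 if talks fail, so the supplier offers 29 and keeps 121.
Round 2 (the retailer proposes): the supplier can get 121 next round, worth 0.66 × 121 = 79.86 now; the retailer offers that and keeps 70.14.
Round 1 (the supplier proposes): the retailer can get 70.14 next round, worth 0.89 × 70.14 = 62.4246 now, so the supplier offers 62.4246, keeping 87.5754.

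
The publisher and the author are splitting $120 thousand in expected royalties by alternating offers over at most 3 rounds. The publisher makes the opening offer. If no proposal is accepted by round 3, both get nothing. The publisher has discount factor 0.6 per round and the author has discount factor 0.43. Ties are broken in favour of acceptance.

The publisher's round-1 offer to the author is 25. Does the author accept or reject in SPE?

Round 3 (the publisher proposes): rejection yields 0 for the author; the publisher offers 0 and keeps 120.
Round 2 (the author proposes): the publisher can get 120 next round, worth 0.6 × 120 = 72 now; the author offers that and keeps 48.
So by rejecting in round 1, the author gets 48 next round, worth 0.43 × 48 = 20.64 now.
Offer 25 ≥ 20.64, so the author accepts.

Accept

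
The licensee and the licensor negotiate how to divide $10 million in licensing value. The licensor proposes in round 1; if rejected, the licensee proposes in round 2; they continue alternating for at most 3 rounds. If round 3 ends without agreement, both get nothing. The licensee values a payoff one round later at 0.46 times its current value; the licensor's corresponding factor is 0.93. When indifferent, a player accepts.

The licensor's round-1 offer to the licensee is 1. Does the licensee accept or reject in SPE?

Accept

Round 3 (the licensor proposes): rejection yields 0 for the licensee; the licensor offers 0 and keeps 10.
Round 2 (the licensee proposes): the licensor can get 10 next round, worth 0.93 × 10 = 9.3 now, so the licensee offers 9.3, keeping 0.7.
So by rejecting in round 1, the licensee gets 0.7 next round, worth 0.46 × 0.7 = 0.322 now.
Offer 1 ≥ 0.322, so the licensee accepts.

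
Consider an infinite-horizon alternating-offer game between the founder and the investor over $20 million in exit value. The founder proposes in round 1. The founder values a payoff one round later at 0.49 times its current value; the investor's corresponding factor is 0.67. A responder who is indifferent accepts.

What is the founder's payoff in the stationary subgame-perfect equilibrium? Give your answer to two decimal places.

When the founder proposes, the investor accepts any offer worth at least 0.67 times what the investor would get by proposing next round; and vice versa.
This gives x = 20 − 0.67y and y = 20 − 0.49x, where x and y are each side's share when it proposes.
Hence (1 − 0.67·0.49)x = 20(1 − 0.67), i.e. 0.6717·x = 6.6.
x ≈ 9.8258; the investor's share is 20 − x ≈ 10.1742.

9.83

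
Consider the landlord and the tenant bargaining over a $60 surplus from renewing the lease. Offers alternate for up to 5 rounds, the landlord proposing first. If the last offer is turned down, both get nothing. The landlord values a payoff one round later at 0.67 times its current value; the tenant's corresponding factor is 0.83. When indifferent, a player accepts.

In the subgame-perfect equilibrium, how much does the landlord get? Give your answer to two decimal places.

34.43

Round 5 (the landlord proposes): the tenant will accept anything ≥ 0, so the landlord offers 0 and keeps 60.
Round 4 (the tenant proposes): the landlord can get 60 next round, worth 0.67 × 60 = 40.2 now, so the tenant offers 40.2, keeping 19.8.
Round 3 (the landlord proposes): the tenant can get 19.8 next round, worth 0.83 × 19.8 = 16.434 now. The landlord offers 16.434 and keeps 60 − 16.434 = 43.566.
Round 2 (the tenant proposes): the landlord can get 43.566 next round, worth 0.67 × 43.566 = 29.18922 now; the tenant offers that and keeps 30.81078.
Round 1 (the landlord proposes): the tenant can get 30.81078 next round, worth 0.83 × 30.81078 = 25.5729474 now. The landlord offers 25.5729474 and keeps 60 − 25.5729474 = 34.4270526.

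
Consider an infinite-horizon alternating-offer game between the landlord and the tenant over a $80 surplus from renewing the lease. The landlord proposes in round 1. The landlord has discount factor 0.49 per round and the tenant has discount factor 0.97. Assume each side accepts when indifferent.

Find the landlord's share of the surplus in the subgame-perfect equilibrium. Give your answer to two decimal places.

4.57

When the landlord proposes, the tenant accepts any offer worth at least 0.97 times what the tenant would get by proposing next round; and vice versa.
This gives x = 80 − 0.97y and y = 80 − 0.49x, where x and y are each side's share when it proposes.
Hence (1 − 0.97·0.49)x = 80(1 − 0.97), i.e. 0.5247·x = 2.4.
x ≈ 4.5740; the tenant's share is 80 − x ≈ 75.4260.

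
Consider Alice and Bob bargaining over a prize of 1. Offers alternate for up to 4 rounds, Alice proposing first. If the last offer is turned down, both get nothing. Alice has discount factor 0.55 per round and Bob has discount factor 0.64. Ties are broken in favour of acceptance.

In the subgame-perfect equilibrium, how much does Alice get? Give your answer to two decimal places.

Round 4 (Bob proposes): Alice will accept anything ≥ 0, so Bob offers 0 and keeps 1.
Round 3 (Alice proposes): Bob can get 1 next round, worth 0.64 × 1 = 0.64 now. Alice offers 0.64 and keeps 1 − 0.64 = 0.36.
Round 2 (Bob proposes): Alice can get 0.36 next round, worth 0.55 × 0.36 = 0.198 now; Bob offers that and keeps 0.802.
Round 1 (Alice proposes): Bob can get 0.802 next round, worth 0.64 × 0.802 = 0.51328 now; Alice offers that and keeps 0.48672.

0.49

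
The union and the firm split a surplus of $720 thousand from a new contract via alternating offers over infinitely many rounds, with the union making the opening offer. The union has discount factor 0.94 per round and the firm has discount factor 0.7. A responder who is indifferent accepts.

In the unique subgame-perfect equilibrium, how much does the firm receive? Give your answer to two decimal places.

88.42

In a stationary SPE each proposer offers the other exactly their discounted continuation value.
If the union keeps x when proposing and the firm keeps y when proposing, then x = 720 − 0.7y and y = 720 − 0.94x.
Solving: x = 720(1 − 0.7) / (1 − 0.94·0.7) = 216 / 0.342 ≈ 631.5789.
The firm gets 720 − 631.5789 ≈ 88.4211.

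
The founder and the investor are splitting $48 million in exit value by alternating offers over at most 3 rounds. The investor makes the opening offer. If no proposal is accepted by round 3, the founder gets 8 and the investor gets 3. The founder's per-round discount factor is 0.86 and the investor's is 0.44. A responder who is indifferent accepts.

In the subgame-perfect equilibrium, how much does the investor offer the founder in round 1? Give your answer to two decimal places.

26.14

Round 3 (the investor proposes): the founder gets 8 if talks fail, so the investor offers 8 and keeps 40.
Round 2 (the founder proposes): the investor can get 40 next round, worth 0.44 × 40 = 17.6 now. The founder offers 17.6 and keeps 48 − 17.6 = 30.4.
Round 1 (the investor proposes): the founder can get 30.4 next round, worth 0.86 × 30.4 = 26.144 now; the investor offers that and keeps 21.856.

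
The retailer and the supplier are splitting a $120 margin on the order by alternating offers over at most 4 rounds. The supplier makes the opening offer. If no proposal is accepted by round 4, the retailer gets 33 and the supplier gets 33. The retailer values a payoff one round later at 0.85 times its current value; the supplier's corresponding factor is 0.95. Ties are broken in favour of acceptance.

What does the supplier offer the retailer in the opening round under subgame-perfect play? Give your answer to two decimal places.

By backward induction:
Round 4 (the retailer proposes): the supplier gets 33 if talks fail, so the retailer offers 33 and keeps 87.
Round 3 (the supplier proposes): the retailer can get 87 next round, worth 0.85 × 87 = 73.95 now; the supplier offers that and keeps 46.05.
Round 2 (the retailer proposes): the supplier can get 46.05 next round, worth 0.95 × 46.05 = 43.7475 now; the retailer offers that and keeps 76.2525.
Round 1 (the supplier proposes): the retailer can get 76.2525 next round, worth 0.85 × 76.2525 = 64.814625 now. The supplier offers 64.814625 and keeps 120 − 64.814625 = 55.185375.

64.81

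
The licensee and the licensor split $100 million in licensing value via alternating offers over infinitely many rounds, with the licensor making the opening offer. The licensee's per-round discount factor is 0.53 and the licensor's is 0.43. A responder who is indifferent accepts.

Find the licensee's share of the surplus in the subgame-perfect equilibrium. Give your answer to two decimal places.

Let x be the licensor's share when the licensor proposes and y be the licensee's share when the licensee proposes.
The licensee accepts iff offered ≥ 0.53·y, so x = 100 − 0.53y. Symmetrically y = 100 − 0.43x.
Substituting: x = 100 − 0.53(100 − 0.43x), giving x(1 − 0.43·0.53) = 100(1 − 0.53).
So x = 100 × 0.47 / 0.7721 ≈ 60.8729, and the licensee receives 100 − x ≈ 39.1271.

39.13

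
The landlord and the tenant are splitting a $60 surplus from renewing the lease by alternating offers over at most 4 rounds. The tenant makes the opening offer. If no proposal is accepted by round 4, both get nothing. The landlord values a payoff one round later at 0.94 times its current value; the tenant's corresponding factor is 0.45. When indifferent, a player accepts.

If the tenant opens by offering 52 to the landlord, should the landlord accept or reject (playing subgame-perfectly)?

Work out the landlord's continuation value if the offer is rejected.
Round 4 (the landlord proposes): rejection yields 0 for the tenant; the landlord offers 0 and keeps 60.
Round 3 (the tenant proposes): the landlord can get 60 next round, worth 0.94 × 60 = 56.4 now; the tenant offers that and keeps 3.6.
Round 2 (the landlord proposes): the tenant can get 3.6 next round, worth 0.45 × 3.6 = 1.62 now. The landlord offers 1.62 and keeps 60 − 1.62 = 58.38.
So by rejecting in round 1, the landlord gets 58.38 next round, worth 0.94 × 58.38 = 54.8772 now.
Offer 52 < 54.8772, so the landlord rejects.

Reject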